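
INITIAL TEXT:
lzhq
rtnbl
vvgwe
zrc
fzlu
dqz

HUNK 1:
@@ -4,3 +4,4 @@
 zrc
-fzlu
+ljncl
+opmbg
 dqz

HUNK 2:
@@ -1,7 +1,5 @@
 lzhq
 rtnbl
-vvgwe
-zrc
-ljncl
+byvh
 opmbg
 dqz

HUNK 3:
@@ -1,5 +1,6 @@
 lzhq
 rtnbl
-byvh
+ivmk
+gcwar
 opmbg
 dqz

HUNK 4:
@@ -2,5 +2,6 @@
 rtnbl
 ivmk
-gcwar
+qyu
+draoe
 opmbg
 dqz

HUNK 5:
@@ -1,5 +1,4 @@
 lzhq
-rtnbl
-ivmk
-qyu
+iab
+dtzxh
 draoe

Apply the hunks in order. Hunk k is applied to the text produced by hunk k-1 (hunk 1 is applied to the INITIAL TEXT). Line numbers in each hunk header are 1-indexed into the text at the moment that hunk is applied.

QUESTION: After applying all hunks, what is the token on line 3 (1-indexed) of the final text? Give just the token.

Hunk 1: at line 4 remove [fzlu] add [ljncl,opmbg] -> 7 lines: lzhq rtnbl vvgwe zrc ljncl opmbg dqz
Hunk 2: at line 1 remove [vvgwe,zrc,ljncl] add [byvh] -> 5 lines: lzhq rtnbl byvh opmbg dqz
Hunk 3: at line 1 remove [byvh] add [ivmk,gcwar] -> 6 lines: lzhq rtnbl ivmk gcwar opmbg dqz
Hunk 4: at line 2 remove [gcwar] add [qyu,draoe] -> 7 lines: lzhq rtnbl ivmk qyu draoe opmbg dqz
Hunk 5: at line 1 remove [rtnbl,ivmk,qyu] add [iab,dtzxh] -> 6 lines: lzhq iab dtzxh draoe opmbg dqz
Final line 3: dtzxh

Answer: dtzxh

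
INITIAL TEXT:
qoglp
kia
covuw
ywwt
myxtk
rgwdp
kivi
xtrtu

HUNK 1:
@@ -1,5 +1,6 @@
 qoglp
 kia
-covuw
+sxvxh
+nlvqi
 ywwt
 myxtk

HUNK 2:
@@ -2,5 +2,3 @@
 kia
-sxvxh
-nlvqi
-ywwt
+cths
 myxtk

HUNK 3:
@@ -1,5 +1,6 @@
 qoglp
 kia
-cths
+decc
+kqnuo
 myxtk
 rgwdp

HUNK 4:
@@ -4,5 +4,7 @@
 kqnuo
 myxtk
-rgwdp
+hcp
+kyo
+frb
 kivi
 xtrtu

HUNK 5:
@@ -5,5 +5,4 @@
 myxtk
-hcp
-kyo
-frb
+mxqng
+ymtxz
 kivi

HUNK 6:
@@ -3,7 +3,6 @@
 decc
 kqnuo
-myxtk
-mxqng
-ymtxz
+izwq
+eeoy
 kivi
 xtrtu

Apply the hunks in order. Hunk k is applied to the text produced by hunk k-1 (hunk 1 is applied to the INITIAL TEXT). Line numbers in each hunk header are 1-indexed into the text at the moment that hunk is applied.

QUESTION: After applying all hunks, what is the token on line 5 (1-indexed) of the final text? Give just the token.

Hunk 1: at line 1 remove [covuw] add [sxvxh,nlvqi] -> 9 lines: qoglp kia sxvxh nlvqi ywwt myxtk rgwdp kivi xtrtu
Hunk 2: at line 2 remove [sxvxh,nlvqi,ywwt] add [cths] -> 7 lines: qoglp kia cths myxtk rgwdp kivi xtrtu
Hunk 3: at line 1 remove [cths] add [decc,kqnuo] -> 8 lines: qoglp kia decc kqnuo myxtk rgwdp kivi xtrtu
Hunk 4: at line 4 remove [rgwdp] add [hcp,kyo,frb] -> 10 lines: qoglp kia decc kqnuo myxtk hcp kyo frb kivi xtrtu
Hunk 5: at line 5 remove [hcp,kyo,frb] add [mxqng,ymtxz] -> 9 lines: qoglp kia decc kqnuo myxtk mxqng ymtxz kivi xtrtu
Hunk 6: at line 3 remove [myxtk,mxqng,ymtxz] add [izwq,eeoy] -> 8 lines: qoglp kia decc kqnuo izwq eeoy kivi xtrtu
Final line 5: izwq

Answer: izwq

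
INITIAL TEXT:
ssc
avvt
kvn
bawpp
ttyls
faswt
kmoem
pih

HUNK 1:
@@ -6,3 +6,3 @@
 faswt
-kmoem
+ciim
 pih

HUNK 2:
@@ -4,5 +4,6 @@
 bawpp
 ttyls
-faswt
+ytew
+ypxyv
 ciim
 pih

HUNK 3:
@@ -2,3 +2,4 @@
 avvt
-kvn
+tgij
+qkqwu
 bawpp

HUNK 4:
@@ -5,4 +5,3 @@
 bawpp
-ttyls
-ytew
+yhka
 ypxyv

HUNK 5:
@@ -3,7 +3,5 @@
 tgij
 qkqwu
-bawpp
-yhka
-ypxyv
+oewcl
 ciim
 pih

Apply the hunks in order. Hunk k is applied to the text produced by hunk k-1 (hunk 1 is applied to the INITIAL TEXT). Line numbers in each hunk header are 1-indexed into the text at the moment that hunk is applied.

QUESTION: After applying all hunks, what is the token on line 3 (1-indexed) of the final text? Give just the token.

Hunk 1: at line 6 remove [kmoem] add [ciim] -> 8 lines: ssc avvt kvn bawpp ttyls faswt ciim pih
Hunk 2: at line 4 remove [faswt] add [ytew,ypxyv] -> 9 lines: ssc avvt kvn bawpp ttyls ytew ypxyv ciim pih
Hunk 3: at line 2 remove [kvn] add [tgij,qkqwu] -> 10 lines: ssc avvt tgij qkqwu bawpp ttyls ytew ypxyv ciim pih
Hunk 4: at line 5 remove [ttyls,ytew] add [yhka] -> 9 lines: ssc avvt tgij qkqwu bawpp yhka ypxyv ciim pih
Hunk 5: at line 3 remove [bawpp,yhka,ypxyv] add [oewcl] -> 7 lines: ssc avvt tgij qkqwu oewcl ciim pih
Final line 3: tgij

Answer: tgij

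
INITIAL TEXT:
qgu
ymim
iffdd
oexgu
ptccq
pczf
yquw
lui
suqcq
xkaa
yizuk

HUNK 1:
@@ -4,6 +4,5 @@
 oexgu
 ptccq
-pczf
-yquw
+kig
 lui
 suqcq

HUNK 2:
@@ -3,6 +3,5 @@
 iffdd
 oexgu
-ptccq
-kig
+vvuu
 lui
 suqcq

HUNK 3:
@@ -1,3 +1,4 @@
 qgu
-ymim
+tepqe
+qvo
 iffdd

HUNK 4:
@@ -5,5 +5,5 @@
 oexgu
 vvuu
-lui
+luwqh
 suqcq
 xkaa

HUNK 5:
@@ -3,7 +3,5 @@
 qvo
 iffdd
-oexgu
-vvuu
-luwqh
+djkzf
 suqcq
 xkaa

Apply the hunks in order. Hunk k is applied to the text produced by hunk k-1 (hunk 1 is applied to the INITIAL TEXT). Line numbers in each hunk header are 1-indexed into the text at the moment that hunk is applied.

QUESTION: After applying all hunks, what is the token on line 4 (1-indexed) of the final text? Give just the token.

Answer: iffdd

Derivation:
Hunk 1: at line 4 remove [pczf,yquw] add [kig] -> 10 lines: qgu ymim iffdd oexgu ptccq kig lui suqcq xkaa yizuk
Hunk 2: at line 3 remove [ptccq,kig] add [vvuu] -> 9 lines: qgu ymim iffdd oexgu vvuu lui suqcq xkaa yizuk
Hunk 3: at line 1 remove [ymim] add [tepqe,qvo] -> 10 lines: qgu tepqe qvo iffdd oexgu vvuu lui suqcq xkaa yizuk
Hunk 4: at line 5 remove [lui] add [luwqh] -> 10 lines: qgu tepqe qvo iffdd oexgu vvuu luwqh suqcq xkaa yizuk
Hunk 5: at line 3 remove [oexgu,vvuu,luwqh] add [djkzf] -> 8 lines: qgu tepqe qvo iffdd djkzf suqcq xkaa yizuk
Final line 4: iffdd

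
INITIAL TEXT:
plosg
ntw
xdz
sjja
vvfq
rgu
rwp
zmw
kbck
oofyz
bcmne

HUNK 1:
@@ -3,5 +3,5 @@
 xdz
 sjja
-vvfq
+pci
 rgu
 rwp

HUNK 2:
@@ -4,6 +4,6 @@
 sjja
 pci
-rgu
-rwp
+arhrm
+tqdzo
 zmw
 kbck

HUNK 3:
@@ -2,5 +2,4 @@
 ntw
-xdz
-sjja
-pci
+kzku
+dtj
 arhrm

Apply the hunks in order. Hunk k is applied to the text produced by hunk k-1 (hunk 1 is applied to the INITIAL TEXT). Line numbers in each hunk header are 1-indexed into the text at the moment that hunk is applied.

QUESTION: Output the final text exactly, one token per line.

Answer: plosg
ntw
kzku
dtj
arhrm
tqdzo
zmw
kbck
oofyz
bcmne

Derivation:
Hunk 1: at line 3 remove [vvfq] add [pci] -> 11 lines: plosg ntw xdz sjja pci rgu rwp zmw kbck oofyz bcmne
Hunk 2: at line 4 remove [rgu,rwp] add [arhrm,tqdzo] -> 11 lines: plosg ntw xdz sjja pci arhrm tqdzo zmw kbck oofyz bcmne
Hunk 3: at line 2 remove [xdz,sjja,pci] add [kzku,dtj] -> 10 lines: plosg ntw kzku dtj arhrm tqdzo zmw kbck oofyz bcmne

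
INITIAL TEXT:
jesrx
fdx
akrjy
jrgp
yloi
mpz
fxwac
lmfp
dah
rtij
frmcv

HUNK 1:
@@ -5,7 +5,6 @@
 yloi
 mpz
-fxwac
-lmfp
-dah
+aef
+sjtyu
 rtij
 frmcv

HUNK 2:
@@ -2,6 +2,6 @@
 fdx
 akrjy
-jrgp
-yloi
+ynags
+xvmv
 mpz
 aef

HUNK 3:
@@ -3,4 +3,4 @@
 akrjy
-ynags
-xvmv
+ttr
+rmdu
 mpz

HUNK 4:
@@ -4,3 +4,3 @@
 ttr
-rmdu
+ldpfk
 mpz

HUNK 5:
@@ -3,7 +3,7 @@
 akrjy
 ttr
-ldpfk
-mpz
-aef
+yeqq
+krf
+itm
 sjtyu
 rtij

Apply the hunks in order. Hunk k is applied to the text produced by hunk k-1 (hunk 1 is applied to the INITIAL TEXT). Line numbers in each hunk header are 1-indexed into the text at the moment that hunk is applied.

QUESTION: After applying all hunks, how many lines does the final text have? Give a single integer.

Hunk 1: at line 5 remove [fxwac,lmfp,dah] add [aef,sjtyu] -> 10 lines: jesrx fdx akrjy jrgp yloi mpz aef sjtyu rtij frmcv
Hunk 2: at line 2 remove [jrgp,yloi] add [ynags,xvmv] -> 10 lines: jesrx fdx akrjy ynags xvmv mpz aef sjtyu rtij frmcv
Hunk 3: at line 3 remove [ynags,xvmv] add [ttr,rmdu] -> 10 lines: jesrx fdx akrjy ttr rmdu mpz aef sjtyu rtij frmcv
Hunk 4: at line 4 remove [rmdu] add [ldpfk] -> 10 lines: jesrx fdx akrjy ttr ldpfk mpz aef sjtyu rtij frmcv
Hunk 5: at line 3 remove [ldpfk,mpz,aef] add [yeqq,krf,itm] -> 10 lines: jesrx fdx akrjy ttr yeqq krf itm sjtyu rtij frmcv
Final line count: 10

Answer: 10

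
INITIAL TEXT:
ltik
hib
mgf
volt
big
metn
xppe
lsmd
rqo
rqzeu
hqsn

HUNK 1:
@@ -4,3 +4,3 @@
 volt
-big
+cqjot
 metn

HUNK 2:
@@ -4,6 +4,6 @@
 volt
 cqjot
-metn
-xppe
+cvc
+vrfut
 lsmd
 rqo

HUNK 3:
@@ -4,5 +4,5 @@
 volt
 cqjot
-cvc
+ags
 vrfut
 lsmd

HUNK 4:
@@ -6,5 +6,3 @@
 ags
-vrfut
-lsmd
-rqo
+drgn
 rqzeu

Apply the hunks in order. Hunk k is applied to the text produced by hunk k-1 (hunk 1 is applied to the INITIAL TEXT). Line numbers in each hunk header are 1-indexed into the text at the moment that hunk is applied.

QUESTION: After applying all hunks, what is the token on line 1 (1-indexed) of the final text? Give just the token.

Answer: ltik

Derivation:
Hunk 1: at line 4 remove [big] add [cqjot] -> 11 lines: ltik hib mgf volt cqjot metn xppe lsmd rqo rqzeu hqsn
Hunk 2: at line 4 remove [metn,xppe] add [cvc,vrfut] -> 11 lines: ltik hib mgf volt cqjot cvc vrfut lsmd rqo rqzeu hqsn
Hunk 3: at line 4 remove [cvc] add [ags] -> 11 lines: ltik hib mgf volt cqjot ags vrfut lsmd rqo rqzeu hqsn
Hunk 4: at line 6 remove [vrfut,lsmd,rqo] add [drgn] -> 9 lines: ltik hib mgf volt cqjot ags drgn rqzeu hqsn
Final line 1: ltik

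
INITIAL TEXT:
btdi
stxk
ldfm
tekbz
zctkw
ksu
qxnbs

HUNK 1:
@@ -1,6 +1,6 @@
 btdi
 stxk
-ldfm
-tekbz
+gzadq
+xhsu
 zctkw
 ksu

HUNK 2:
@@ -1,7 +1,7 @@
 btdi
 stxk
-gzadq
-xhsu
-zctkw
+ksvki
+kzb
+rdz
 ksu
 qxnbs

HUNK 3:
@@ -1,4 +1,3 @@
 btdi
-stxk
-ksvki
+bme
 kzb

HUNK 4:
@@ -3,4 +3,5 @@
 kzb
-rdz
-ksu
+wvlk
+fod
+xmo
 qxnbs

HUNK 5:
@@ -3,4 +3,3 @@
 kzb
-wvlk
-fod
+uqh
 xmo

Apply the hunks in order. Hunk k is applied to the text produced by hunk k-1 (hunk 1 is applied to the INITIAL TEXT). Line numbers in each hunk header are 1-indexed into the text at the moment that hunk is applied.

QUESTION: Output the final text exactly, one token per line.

Hunk 1: at line 1 remove [ldfm,tekbz] add [gzadq,xhsu] -> 7 lines: btdi stxk gzadq xhsu zctkw ksu qxnbs
Hunk 2: at line 1 remove [gzadq,xhsu,zctkw] add [ksvki,kzb,rdz] -> 7 lines: btdi stxk ksvki kzb rdz ksu qxnbs
Hunk 3: at line 1 remove [stxk,ksvki] add [bme] -> 6 lines: btdi bme kzb rdz ksu qxnbs
Hunk 4: at line 3 remove [rdz,ksu] add [wvlk,fod,xmo] -> 7 lines: btdi bme kzb wvlk fod xmo qxnbs
Hunk 5: at line 3 remove [wvlk,fod] add [uqh] -> 6 lines: btdi bme kzb uqh xmo qxnbs

Answer: btdi
bme
kzb
uqh
xmo
qxnbs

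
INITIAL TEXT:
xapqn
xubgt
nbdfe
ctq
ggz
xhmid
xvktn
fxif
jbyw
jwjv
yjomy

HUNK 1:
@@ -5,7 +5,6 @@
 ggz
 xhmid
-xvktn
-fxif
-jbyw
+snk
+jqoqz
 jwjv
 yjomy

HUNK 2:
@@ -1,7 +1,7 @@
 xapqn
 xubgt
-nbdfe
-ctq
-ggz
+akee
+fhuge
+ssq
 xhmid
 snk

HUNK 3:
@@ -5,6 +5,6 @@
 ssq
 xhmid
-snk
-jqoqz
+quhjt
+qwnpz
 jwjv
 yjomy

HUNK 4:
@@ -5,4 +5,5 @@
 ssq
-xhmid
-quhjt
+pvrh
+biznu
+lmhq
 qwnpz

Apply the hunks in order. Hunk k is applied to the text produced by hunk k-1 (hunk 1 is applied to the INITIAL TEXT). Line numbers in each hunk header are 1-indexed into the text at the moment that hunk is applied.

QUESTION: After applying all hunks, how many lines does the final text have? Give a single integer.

Hunk 1: at line 5 remove [xvktn,fxif,jbyw] add [snk,jqoqz] -> 10 lines: xapqn xubgt nbdfe ctq ggz xhmid snk jqoqz jwjv yjomy
Hunk 2: at line 1 remove [nbdfe,ctq,ggz] add [akee,fhuge,ssq] -> 10 lines: xapqn xubgt akee fhuge ssq xhmid snk jqoqz jwjv yjomy
Hunk 3: at line 5 remove [snk,jqoqz] add [quhjt,qwnpz] -> 10 lines: xapqn xubgt akee fhuge ssq xhmid quhjt qwnpz jwjv yjomy
Hunk 4: at line 5 remove [xhmid,quhjt] add [pvrh,biznu,lmhq] -> 11 lines: xapqn xubgt akee fhuge ssq pvrh biznu lmhq qwnpz jwjv yjomy
Final line count: 11

Answer: 11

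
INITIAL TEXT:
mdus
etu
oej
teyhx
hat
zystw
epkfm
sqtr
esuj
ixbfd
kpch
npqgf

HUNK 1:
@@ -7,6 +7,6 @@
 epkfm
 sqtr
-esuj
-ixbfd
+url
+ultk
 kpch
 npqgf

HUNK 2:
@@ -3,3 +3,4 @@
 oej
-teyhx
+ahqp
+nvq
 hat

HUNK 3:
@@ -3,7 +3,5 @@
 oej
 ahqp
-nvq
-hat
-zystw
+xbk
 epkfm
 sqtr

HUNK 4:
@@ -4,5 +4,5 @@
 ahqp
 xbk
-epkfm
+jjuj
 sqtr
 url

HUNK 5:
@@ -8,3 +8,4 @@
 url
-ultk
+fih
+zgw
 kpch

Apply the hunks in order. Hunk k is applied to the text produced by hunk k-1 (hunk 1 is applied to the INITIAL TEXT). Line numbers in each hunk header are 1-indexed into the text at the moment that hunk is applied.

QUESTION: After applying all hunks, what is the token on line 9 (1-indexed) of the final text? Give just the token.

Hunk 1: at line 7 remove [esuj,ixbfd] add [url,ultk] -> 12 lines: mdus etu oej teyhx hat zystw epkfm sqtr url ultk kpch npqgf
Hunk 2: at line 3 remove [teyhx] add [ahqp,nvq] -> 13 lines: mdus etu oej ahqp nvq hat zystw epkfm sqtr url ultk kpch npqgf
Hunk 3: at line 3 remove [nvq,hat,zystw] add [xbk] -> 11 lines: mdus etu oej ahqp xbk epkfm sqtr url ultk kpch npqgf
Hunk 4: at line 4 remove [epkfm] add [jjuj] -> 11 lines: mdus etu oej ahqp xbk jjuj sqtr url ultk kpch npqgf
Hunk 5: at line 8 remove [ultk] add [fih,zgw] -> 12 lines: mdus etu oej ahqp xbk jjuj sqtr url fih zgw kpch npqgf
Final line 9: fih

Answer: fih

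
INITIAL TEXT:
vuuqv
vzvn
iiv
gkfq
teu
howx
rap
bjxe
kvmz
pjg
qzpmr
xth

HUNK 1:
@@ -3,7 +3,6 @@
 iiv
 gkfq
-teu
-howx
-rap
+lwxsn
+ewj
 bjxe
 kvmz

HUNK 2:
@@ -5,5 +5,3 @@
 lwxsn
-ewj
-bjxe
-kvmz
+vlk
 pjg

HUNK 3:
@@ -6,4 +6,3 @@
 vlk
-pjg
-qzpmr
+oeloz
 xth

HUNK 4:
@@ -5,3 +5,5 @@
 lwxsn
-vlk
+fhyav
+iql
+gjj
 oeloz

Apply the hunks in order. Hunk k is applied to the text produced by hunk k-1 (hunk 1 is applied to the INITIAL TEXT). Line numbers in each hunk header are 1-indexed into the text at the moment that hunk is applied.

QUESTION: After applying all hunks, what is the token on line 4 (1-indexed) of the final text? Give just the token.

Hunk 1: at line 3 remove [teu,howx,rap] add [lwxsn,ewj] -> 11 lines: vuuqv vzvn iiv gkfq lwxsn ewj bjxe kvmz pjg qzpmr xth
Hunk 2: at line 5 remove [ewj,bjxe,kvmz] add [vlk] -> 9 lines: vuuqv vzvn iiv gkfq lwxsn vlk pjg qzpmr xth
Hunk 3: at line 6 remove [pjg,qzpmr] add [oeloz] -> 8 lines: vuuqv vzvn iiv gkfq lwxsn vlk oeloz xth
Hunk 4: at line 5 remove [vlk] add [fhyav,iql,gjj] -> 10 lines: vuuqv vzvn iiv gkfq lwxsn fhyav iql gjj oeloz xth
Final line 4: gkfq

Answer: gkfq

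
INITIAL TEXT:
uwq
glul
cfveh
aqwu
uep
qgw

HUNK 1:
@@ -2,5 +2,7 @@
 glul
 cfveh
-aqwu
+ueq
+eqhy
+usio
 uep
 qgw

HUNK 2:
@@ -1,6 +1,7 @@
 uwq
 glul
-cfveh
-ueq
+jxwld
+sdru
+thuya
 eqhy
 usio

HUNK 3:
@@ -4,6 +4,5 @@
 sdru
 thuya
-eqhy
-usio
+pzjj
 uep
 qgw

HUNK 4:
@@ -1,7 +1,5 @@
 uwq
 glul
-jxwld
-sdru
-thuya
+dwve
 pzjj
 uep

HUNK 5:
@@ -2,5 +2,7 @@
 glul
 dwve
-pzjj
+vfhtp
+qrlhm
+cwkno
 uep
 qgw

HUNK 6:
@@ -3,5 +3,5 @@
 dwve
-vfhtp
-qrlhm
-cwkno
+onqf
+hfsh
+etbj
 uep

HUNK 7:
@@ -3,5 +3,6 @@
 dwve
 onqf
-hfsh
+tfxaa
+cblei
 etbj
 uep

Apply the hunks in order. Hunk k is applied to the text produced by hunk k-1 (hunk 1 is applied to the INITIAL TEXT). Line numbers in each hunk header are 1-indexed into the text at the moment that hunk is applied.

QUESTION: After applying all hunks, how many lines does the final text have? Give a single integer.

Answer: 9

Derivation:
Hunk 1: at line 2 remove [aqwu] add [ueq,eqhy,usio] -> 8 lines: uwq glul cfveh ueq eqhy usio uep qgw
Hunk 2: at line 1 remove [cfveh,ueq] add [jxwld,sdru,thuya] -> 9 lines: uwq glul jxwld sdru thuya eqhy usio uep qgw
Hunk 3: at line 4 remove [eqhy,usio] add [pzjj] -> 8 lines: uwq glul jxwld sdru thuya pzjj uep qgw
Hunk 4: at line 1 remove [jxwld,sdru,thuya] add [dwve] -> 6 lines: uwq glul dwve pzjj uep qgw
Hunk 5: at line 2 remove [pzjj] add [vfhtp,qrlhm,cwkno] -> 8 lines: uwq glul dwve vfhtp qrlhm cwkno uep qgw
Hunk 6: at line 3 remove [vfhtp,qrlhm,cwkno] add [onqf,hfsh,etbj] -> 8 lines: uwq glul dwve onqf hfsh etbj uep qgw
Hunk 7: at line 3 remove [hfsh] add [tfxaa,cblei] -> 9 lines: uwq glul dwve onqf tfxaa cblei etbj uep qgw
Final line count: 9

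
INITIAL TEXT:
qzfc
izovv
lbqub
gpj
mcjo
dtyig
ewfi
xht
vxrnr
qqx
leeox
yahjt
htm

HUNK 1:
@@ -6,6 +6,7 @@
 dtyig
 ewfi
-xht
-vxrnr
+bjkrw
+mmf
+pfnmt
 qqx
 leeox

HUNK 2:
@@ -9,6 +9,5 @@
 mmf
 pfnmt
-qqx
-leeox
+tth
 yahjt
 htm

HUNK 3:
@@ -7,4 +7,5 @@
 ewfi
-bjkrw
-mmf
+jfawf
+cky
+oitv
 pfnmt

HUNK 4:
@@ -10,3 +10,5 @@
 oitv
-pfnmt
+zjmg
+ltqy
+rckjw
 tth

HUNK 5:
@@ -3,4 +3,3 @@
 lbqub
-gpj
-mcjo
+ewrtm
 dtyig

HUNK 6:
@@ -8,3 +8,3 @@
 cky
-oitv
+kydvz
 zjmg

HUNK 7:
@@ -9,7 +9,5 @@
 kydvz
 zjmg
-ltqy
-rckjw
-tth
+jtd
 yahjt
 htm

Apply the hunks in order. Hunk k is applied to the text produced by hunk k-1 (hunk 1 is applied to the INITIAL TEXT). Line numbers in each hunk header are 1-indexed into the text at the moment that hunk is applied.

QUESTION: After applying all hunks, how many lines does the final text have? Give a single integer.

Answer: 13

Derivation:
Hunk 1: at line 6 remove [xht,vxrnr] add [bjkrw,mmf,pfnmt] -> 14 lines: qzfc izovv lbqub gpj mcjo dtyig ewfi bjkrw mmf pfnmt qqx leeox yahjt htm
Hunk 2: at line 9 remove [qqx,leeox] add [tth] -> 13 lines: qzfc izovv lbqub gpj mcjo dtyig ewfi bjkrw mmf pfnmt tth yahjt htm
Hunk 3: at line 7 remove [bjkrw,mmf] add [jfawf,cky,oitv] -> 14 lines: qzfc izovv lbqub gpj mcjo dtyig ewfi jfawf cky oitv pfnmt tth yahjt htm
Hunk 4: at line 10 remove [pfnmt] add [zjmg,ltqy,rckjw] -> 16 lines: qzfc izovv lbqub gpj mcjo dtyig ewfi jfawf cky oitv zjmg ltqy rckjw tth yahjt htm
Hunk 5: at line 3 remove [gpj,mcjo] add [ewrtm] -> 15 lines: qzfc izovv lbqub ewrtm dtyig ewfi jfawf cky oitv zjmg ltqy rckjw tth yahjt htm
Hunk 6: at line 8 remove [oitv] add [kydvz] -> 15 lines: qzfc izovv lbqub ewrtm dtyig ewfi jfawf cky kydvz zjmg ltqy rckjw tth yahjt htm
Hunk 7: at line 9 remove [ltqy,rckjw,tth] add [jtd] -> 13 lines: qzfc izovv lbqub ewrtm dtyig ewfi jfawf cky kydvz zjmg jtd yahjt htm
Final line count: 13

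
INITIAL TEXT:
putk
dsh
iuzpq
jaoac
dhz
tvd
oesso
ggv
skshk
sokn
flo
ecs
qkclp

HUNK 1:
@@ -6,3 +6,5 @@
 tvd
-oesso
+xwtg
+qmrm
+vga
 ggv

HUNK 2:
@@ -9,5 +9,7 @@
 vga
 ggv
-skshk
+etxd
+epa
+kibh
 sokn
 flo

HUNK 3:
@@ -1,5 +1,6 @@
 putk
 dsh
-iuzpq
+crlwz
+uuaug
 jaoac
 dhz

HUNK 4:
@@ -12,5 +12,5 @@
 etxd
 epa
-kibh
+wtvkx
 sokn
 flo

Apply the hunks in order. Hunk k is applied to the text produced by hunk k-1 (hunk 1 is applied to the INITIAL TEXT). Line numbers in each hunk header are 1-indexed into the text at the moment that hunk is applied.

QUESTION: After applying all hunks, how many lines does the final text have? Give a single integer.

Answer: 18

Derivation:
Hunk 1: at line 6 remove [oesso] add [xwtg,qmrm,vga] -> 15 lines: putk dsh iuzpq jaoac dhz tvd xwtg qmrm vga ggv skshk sokn flo ecs qkclp
Hunk 2: at line 9 remove [skshk] add [etxd,epa,kibh] -> 17 lines: putk dsh iuzpq jaoac dhz tvd xwtg qmrm vga ggv etxd epa kibh sokn flo ecs qkclp
Hunk 3: at line 1 remove [iuzpq] add [crlwz,uuaug] -> 18 lines: putk dsh crlwz uuaug jaoac dhz tvd xwtg qmrm vga ggv etxd epa kibh sokn flo ecs qkclp
Hunk 4: at line 12 remove [kibh] add [wtvkx] -> 18 lines: putk dsh crlwz uuaug jaoac dhz tvd xwtg qmrm vga ggv etxd epa wtvkx sokn flo ecs qkclp
Final line count: 18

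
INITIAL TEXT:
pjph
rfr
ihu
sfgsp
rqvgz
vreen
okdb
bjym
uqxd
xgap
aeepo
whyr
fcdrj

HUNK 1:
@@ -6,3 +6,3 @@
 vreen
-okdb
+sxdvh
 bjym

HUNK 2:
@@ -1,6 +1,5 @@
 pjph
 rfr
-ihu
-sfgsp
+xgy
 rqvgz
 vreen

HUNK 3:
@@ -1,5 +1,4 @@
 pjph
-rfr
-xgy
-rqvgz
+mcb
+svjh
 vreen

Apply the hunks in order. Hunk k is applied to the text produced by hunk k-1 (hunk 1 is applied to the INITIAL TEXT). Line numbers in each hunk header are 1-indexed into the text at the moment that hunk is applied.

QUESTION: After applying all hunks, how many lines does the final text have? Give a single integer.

Answer: 11

Derivation:
Hunk 1: at line 6 remove [okdb] add [sxdvh] -> 13 lines: pjph rfr ihu sfgsp rqvgz vreen sxdvh bjym uqxd xgap aeepo whyr fcdrj
Hunk 2: at line 1 remove [ihu,sfgsp] add [xgy] -> 12 lines: pjph rfr xgy rqvgz vreen sxdvh bjym uqxd xgap aeepo whyr fcdrj
Hunk 3: at line 1 remove [rfr,xgy,rqvgz] add [mcb,svjh] -> 11 lines: pjph mcb svjh vreen sxdvh bjym uqxd xgap aeepo whyr fcdrj
Final line count: 11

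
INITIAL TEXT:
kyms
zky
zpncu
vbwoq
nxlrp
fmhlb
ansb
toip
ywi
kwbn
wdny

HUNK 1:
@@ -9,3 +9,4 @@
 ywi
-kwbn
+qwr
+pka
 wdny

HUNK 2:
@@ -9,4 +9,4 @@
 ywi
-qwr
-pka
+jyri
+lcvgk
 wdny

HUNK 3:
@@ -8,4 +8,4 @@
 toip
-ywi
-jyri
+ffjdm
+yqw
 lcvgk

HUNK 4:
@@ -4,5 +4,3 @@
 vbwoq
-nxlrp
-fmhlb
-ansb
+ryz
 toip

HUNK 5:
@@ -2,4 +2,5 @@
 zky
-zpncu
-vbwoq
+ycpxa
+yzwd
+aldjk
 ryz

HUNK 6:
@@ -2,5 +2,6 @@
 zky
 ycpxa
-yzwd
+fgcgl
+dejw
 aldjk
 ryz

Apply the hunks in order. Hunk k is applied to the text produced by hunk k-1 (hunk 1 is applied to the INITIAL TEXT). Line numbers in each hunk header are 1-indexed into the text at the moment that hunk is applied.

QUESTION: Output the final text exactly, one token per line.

Hunk 1: at line 9 remove [kwbn] add [qwr,pka] -> 12 lines: kyms zky zpncu vbwoq nxlrp fmhlb ansb toip ywi qwr pka wdny
Hunk 2: at line 9 remove [qwr,pka] add [jyri,lcvgk] -> 12 lines: kyms zky zpncu vbwoq nxlrp fmhlb ansb toip ywi jyri lcvgk wdny
Hunk 3: at line 8 remove [ywi,jyri] add [ffjdm,yqw] -> 12 lines: kyms zky zpncu vbwoq nxlrp fmhlb ansb toip ffjdm yqw lcvgk wdny
Hunk 4: at line 4 remove [nxlrp,fmhlb,ansb] add [ryz] -> 10 lines: kyms zky zpncu vbwoq ryz toip ffjdm yqw lcvgk wdny
Hunk 5: at line 2 remove [zpncu,vbwoq] add [ycpxa,yzwd,aldjk] -> 11 lines: kyms zky ycpxa yzwd aldjk ryz toip ffjdm yqw lcvgk wdny
Hunk 6: at line 2 remove [yzwd] add [fgcgl,dejw] -> 12 lines: kyms zky ycpxa fgcgl dejw aldjk ryz toip ffjdm yqw lcvgk wdny

Answer: kyms
zky
ycpxa
fgcgl
dejw
aldjk
ryz
toip
ffjdm
yqw
lcvgk
wdny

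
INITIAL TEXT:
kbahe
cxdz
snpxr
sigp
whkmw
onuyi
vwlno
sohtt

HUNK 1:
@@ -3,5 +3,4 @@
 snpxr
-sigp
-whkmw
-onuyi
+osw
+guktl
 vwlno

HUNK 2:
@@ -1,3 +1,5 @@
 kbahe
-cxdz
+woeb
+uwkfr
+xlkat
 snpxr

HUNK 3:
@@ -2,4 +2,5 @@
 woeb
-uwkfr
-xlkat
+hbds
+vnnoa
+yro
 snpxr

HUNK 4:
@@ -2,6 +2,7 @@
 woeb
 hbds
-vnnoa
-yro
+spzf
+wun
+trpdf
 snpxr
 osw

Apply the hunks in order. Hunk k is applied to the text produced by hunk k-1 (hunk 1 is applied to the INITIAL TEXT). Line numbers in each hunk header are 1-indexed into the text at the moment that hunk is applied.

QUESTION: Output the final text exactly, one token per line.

Hunk 1: at line 3 remove [sigp,whkmw,onuyi] add [osw,guktl] -> 7 lines: kbahe cxdz snpxr osw guktl vwlno sohtt
Hunk 2: at line 1 remove [cxdz] add [woeb,uwkfr,xlkat] -> 9 lines: kbahe woeb uwkfr xlkat snpxr osw guktl vwlno sohtt
Hunk 3: at line 2 remove [uwkfr,xlkat] add [hbds,vnnoa,yro] -> 10 lines: kbahe woeb hbds vnnoa yro snpxr osw guktl vwlno sohtt
Hunk 4: at line 2 remove [vnnoa,yro] add [spzf,wun,trpdf] -> 11 lines: kbahe woeb hbds spzf wun trpdf snpxr osw guktl vwlno sohtt

Answer: kbahe
woeb
hbds
spzf
wun
trpdf
snpxr
osw
guktl
vwlno
sohtt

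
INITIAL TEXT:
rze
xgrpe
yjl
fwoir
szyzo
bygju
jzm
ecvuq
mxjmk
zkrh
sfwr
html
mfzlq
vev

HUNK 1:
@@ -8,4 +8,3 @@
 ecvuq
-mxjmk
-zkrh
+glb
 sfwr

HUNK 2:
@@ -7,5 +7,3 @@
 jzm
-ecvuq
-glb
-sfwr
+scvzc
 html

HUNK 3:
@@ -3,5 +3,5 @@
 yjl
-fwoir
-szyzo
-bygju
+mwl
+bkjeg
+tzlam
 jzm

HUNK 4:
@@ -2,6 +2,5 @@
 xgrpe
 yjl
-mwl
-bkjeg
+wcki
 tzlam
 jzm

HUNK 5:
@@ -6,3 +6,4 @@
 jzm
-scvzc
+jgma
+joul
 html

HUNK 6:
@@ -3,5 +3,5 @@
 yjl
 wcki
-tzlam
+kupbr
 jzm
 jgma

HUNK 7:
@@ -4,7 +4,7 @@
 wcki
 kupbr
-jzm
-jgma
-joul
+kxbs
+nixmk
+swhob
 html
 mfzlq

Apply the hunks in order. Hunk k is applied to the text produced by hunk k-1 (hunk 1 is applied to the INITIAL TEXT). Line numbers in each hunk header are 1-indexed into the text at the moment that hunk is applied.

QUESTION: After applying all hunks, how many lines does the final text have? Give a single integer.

Hunk 1: at line 8 remove [mxjmk,zkrh] add [glb] -> 13 lines: rze xgrpe yjl fwoir szyzo bygju jzm ecvuq glb sfwr html mfzlq vev
Hunk 2: at line 7 remove [ecvuq,glb,sfwr] add [scvzc] -> 11 lines: rze xgrpe yjl fwoir szyzo bygju jzm scvzc html mfzlq vev
Hunk 3: at line 3 remove [fwoir,szyzo,bygju] add [mwl,bkjeg,tzlam] -> 11 lines: rze xgrpe yjl mwl bkjeg tzlam jzm scvzc html mfzlq vev
Hunk 4: at line 2 remove [mwl,bkjeg] add [wcki] -> 10 lines: rze xgrpe yjl wcki tzlam jzm scvzc html mfzlq vev
Hunk 5: at line 6 remove [scvzc] add [jgma,joul] -> 11 lines: rze xgrpe yjl wcki tzlam jzm jgma joul html mfzlq vev
Hunk 6: at line 3 remove [tzlam] add [kupbr] -> 11 lines: rze xgrpe yjl wcki kupbr jzm jgma joul html mfzlq vev
Hunk 7: at line 4 remove [jzm,jgma,joul] add [kxbs,nixmk,swhob] -> 11 lines: rze xgrpe yjl wcki kupbr kxbs nixmk swhob html mfzlq vev
Final line count: 11

Answer: 11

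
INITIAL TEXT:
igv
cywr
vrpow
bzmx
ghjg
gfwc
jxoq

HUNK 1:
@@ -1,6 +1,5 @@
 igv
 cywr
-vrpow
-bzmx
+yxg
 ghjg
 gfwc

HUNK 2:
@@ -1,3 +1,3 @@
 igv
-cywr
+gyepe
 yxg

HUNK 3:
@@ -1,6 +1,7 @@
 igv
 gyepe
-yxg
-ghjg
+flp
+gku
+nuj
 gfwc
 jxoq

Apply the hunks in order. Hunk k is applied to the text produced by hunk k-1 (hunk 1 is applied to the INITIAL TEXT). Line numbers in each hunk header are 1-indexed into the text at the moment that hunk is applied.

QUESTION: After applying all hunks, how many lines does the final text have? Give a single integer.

Hunk 1: at line 1 remove [vrpow,bzmx] add [yxg] -> 6 lines: igv cywr yxg ghjg gfwc jxoq
Hunk 2: at line 1 remove [cywr] add [gyepe] -> 6 lines: igv gyepe yxg ghjg gfwc jxoq
Hunk 3: at line 1 remove [yxg,ghjg] add [flp,gku,nuj] -> 7 lines: igv gyepe flp gku nuj gfwc jxoq
Final line count: 7

Answer: 7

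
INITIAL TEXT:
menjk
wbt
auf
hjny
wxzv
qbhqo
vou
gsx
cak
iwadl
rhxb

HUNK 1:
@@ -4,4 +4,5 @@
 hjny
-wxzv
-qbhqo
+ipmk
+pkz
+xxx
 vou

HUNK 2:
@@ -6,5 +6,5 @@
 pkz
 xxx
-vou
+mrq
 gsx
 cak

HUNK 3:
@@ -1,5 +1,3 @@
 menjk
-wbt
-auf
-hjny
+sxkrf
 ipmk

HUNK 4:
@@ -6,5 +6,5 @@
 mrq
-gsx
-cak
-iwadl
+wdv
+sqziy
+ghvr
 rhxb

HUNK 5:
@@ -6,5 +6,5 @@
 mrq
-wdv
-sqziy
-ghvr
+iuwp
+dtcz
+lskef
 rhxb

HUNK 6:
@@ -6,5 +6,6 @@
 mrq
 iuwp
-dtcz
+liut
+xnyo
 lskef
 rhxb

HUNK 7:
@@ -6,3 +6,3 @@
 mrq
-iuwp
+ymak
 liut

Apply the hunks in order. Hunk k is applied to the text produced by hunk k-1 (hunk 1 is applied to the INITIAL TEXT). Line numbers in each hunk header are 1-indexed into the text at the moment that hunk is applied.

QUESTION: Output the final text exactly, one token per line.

Answer: menjk
sxkrf
ipmk
pkz
xxx
mrq
ymak
liut
xnyo
lskef
rhxb

Derivation:
Hunk 1: at line 4 remove [wxzv,qbhqo] add [ipmk,pkz,xxx] -> 12 lines: menjk wbt auf hjny ipmk pkz xxx vou gsx cak iwadl rhxb
Hunk 2: at line 6 remove [vou] add [mrq] -> 12 lines: menjk wbt auf hjny ipmk pkz xxx mrq gsx cak iwadl rhxb
Hunk 3: at line 1 remove [wbt,auf,hjny] add [sxkrf] -> 10 lines: menjk sxkrf ipmk pkz xxx mrq gsx cak iwadl rhxb
Hunk 4: at line 6 remove [gsx,cak,iwadl] add [wdv,sqziy,ghvr] -> 10 lines: menjk sxkrf ipmk pkz xxx mrq wdv sqziy ghvr rhxb
Hunk 5: at line 6 remove [wdv,sqziy,ghvr] add [iuwp,dtcz,lskef] -> 10 lines: menjk sxkrf ipmk pkz xxx mrq iuwp dtcz lskef rhxb
Hunk 6: at line 6 remove [dtcz] add [liut,xnyo] -> 11 lines: menjk sxkrf ipmk pkz xxx mrq iuwp liut xnyo lskef rhxb
Hunk 7: at line 6 remove [iuwp] add [ymak] -> 11 lines: menjk sxkrf ipmk pkz xxx mrq ymak liut xnyo lskef rhxb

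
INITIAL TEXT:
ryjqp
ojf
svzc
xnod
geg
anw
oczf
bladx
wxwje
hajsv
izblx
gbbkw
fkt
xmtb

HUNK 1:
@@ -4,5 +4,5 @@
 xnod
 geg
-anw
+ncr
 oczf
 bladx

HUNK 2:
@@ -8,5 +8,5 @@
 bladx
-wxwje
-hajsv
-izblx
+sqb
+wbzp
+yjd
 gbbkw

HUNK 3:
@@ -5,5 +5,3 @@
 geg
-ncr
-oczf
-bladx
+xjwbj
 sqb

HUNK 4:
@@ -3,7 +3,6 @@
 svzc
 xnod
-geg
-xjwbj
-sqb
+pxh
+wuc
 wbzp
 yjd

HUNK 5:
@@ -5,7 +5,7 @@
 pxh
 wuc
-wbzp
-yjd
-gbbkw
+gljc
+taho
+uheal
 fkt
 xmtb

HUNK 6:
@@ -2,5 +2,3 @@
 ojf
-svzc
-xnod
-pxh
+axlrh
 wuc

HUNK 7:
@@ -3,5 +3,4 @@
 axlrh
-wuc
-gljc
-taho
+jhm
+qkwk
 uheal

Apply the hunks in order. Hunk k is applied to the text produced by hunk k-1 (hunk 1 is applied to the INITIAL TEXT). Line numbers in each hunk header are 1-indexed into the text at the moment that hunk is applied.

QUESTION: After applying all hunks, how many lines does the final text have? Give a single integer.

Answer: 8

Derivation:
Hunk 1: at line 4 remove [anw] add [ncr] -> 14 lines: ryjqp ojf svzc xnod geg ncr oczf bladx wxwje hajsv izblx gbbkw fkt xmtb
Hunk 2: at line 8 remove [wxwje,hajsv,izblx] add [sqb,wbzp,yjd] -> 14 lines: ryjqp ojf svzc xnod geg ncr oczf bladx sqb wbzp yjd gbbkw fkt xmtb
Hunk 3: at line 5 remove [ncr,oczf,bladx] add [xjwbj] -> 12 lines: ryjqp ojf svzc xnod geg xjwbj sqb wbzp yjd gbbkw fkt xmtb
Hunk 4: at line 3 remove [geg,xjwbj,sqb] add [pxh,wuc] -> 11 lines: ryjqp ojf svzc xnod pxh wuc wbzp yjd gbbkw fkt xmtb
Hunk 5: at line 5 remove [wbzp,yjd,gbbkw] add [gljc,taho,uheal] -> 11 lines: ryjqp ojf svzc xnod pxh wuc gljc taho uheal fkt xmtb
Hunk 6: at line 2 remove [svzc,xnod,pxh] add [axlrh] -> 9 lines: ryjqp ojf axlrh wuc gljc taho uheal fkt xmtb
Hunk 7: at line 3 remove [wuc,gljc,taho] add [jhm,qkwk] -> 8 lines: ryjqp ojf axlrh jhm qkwk uheal fkt xmtb
Final line count: 8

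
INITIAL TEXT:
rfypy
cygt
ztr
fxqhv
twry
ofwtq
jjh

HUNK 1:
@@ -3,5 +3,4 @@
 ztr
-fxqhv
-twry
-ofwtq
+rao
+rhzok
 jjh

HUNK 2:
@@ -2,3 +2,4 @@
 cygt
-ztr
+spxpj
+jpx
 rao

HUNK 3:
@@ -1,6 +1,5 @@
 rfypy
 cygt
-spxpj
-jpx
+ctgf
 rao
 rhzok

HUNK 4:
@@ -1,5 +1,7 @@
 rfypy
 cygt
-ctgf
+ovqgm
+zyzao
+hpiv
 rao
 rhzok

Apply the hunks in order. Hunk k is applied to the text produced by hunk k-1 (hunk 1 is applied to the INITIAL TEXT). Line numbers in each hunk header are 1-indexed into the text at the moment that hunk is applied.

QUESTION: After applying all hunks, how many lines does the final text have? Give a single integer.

Hunk 1: at line 3 remove [fxqhv,twry,ofwtq] add [rao,rhzok] -> 6 lines: rfypy cygt ztr rao rhzok jjh
Hunk 2: at line 2 remove [ztr] add [spxpj,jpx] -> 7 lines: rfypy cygt spxpj jpx rao rhzok jjh
Hunk 3: at line 1 remove [spxpj,jpx] add [ctgf] -> 6 lines: rfypy cygt ctgf rao rhzok jjh
Hunk 4: at line 1 remove [ctgf] add [ovqgm,zyzao,hpiv] -> 8 lines: rfypy cygt ovqgm zyzao hpiv rao rhzok jjh
Final line count: 8

Answer: 8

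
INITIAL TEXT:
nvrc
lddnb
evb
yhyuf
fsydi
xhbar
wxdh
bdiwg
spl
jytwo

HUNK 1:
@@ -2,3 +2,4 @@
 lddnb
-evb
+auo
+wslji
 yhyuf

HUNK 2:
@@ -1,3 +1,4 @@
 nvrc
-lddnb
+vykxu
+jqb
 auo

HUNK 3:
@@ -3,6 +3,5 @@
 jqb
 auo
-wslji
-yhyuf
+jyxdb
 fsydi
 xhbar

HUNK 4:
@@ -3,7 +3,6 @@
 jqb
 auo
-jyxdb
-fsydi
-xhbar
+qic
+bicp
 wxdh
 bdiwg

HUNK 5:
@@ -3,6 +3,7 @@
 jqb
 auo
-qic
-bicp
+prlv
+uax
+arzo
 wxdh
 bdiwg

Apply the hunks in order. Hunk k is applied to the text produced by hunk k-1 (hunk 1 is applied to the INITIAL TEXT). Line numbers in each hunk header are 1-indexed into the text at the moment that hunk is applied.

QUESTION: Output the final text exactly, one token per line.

Hunk 1: at line 2 remove [evb] add [auo,wslji] -> 11 lines: nvrc lddnb auo wslji yhyuf fsydi xhbar wxdh bdiwg spl jytwo
Hunk 2: at line 1 remove [lddnb] add [vykxu,jqb] -> 12 lines: nvrc vykxu jqb auo wslji yhyuf fsydi xhbar wxdh bdiwg spl jytwo
Hunk 3: at line 3 remove [wslji,yhyuf] add [jyxdb] -> 11 lines: nvrc vykxu jqb auo jyxdb fsydi xhbar wxdh bdiwg spl jytwo
Hunk 4: at line 3 remove [jyxdb,fsydi,xhbar] add [qic,bicp] -> 10 lines: nvrc vykxu jqb auo qic bicp wxdh bdiwg spl jytwo
Hunk 5: at line 3 remove [qic,bicp] add [prlv,uax,arzo] -> 11 lines: nvrc vykxu jqb auo prlv uax arzo wxdh bdiwg spl jytwo

Answer: nvrc
vykxu
jqb
auo
prlv
uax
arzo
wxdh
bdiwg
spl
jytwo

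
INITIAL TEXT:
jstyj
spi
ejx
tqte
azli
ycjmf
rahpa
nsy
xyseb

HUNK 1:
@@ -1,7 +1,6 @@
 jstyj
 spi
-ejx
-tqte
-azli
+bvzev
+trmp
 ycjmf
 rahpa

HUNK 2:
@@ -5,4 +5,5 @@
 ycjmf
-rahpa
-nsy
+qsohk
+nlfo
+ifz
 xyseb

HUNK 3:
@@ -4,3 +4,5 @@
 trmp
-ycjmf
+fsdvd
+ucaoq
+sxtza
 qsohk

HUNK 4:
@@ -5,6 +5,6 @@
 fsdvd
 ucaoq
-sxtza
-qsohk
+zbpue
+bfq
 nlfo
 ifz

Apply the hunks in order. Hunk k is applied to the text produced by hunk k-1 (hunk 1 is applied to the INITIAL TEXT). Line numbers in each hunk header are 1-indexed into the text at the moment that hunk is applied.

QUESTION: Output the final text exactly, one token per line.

Hunk 1: at line 1 remove [ejx,tqte,azli] add [bvzev,trmp] -> 8 lines: jstyj spi bvzev trmp ycjmf rahpa nsy xyseb
Hunk 2: at line 5 remove [rahpa,nsy] add [qsohk,nlfo,ifz] -> 9 lines: jstyj spi bvzev trmp ycjmf qsohk nlfo ifz xyseb
Hunk 3: at line 4 remove [ycjmf] add [fsdvd,ucaoq,sxtza] -> 11 lines: jstyj spi bvzev trmp fsdvd ucaoq sxtza qsohk nlfo ifz xyseb
Hunk 4: at line 5 remove [sxtza,qsohk] add [zbpue,bfq] -> 11 lines: jstyj spi bvzev trmp fsdvd ucaoq zbpue bfq nlfo ifz xyseb

Answer: jstyj
spi
bvzev
trmp
fsdvd
ucaoq
zbpue
bfq
nlfo
ifz
xyseb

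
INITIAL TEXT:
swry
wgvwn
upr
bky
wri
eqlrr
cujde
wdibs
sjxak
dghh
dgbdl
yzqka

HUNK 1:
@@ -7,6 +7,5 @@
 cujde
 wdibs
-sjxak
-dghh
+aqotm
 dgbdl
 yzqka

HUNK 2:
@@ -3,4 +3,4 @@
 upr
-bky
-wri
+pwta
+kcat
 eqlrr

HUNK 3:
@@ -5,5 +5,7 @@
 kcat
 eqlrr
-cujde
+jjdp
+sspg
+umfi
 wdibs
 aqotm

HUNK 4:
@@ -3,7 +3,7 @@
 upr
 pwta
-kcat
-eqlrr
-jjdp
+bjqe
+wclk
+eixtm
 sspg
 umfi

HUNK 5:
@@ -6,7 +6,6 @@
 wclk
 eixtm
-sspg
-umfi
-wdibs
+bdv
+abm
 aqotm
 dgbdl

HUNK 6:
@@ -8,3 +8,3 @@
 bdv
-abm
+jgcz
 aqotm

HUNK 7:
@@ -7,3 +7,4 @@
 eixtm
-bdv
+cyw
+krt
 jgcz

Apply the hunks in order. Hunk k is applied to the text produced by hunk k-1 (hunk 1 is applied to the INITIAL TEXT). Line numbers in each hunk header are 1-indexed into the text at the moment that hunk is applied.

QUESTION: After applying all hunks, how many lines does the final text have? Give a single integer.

Answer: 13

Derivation:
Hunk 1: at line 7 remove [sjxak,dghh] add [aqotm] -> 11 lines: swry wgvwn upr bky wri eqlrr cujde wdibs aqotm dgbdl yzqka
Hunk 2: at line 3 remove [bky,wri] add [pwta,kcat] -> 11 lines: swry wgvwn upr pwta kcat eqlrr cujde wdibs aqotm dgbdl yzqka
Hunk 3: at line 5 remove [cujde] add [jjdp,sspg,umfi] -> 13 lines: swry wgvwn upr pwta kcat eqlrr jjdp sspg umfi wdibs aqotm dgbdl yzqka
Hunk 4: at line 3 remove [kcat,eqlrr,jjdp] add [bjqe,wclk,eixtm] -> 13 lines: swry wgvwn upr pwta bjqe wclk eixtm sspg umfi wdibs aqotm dgbdl yzqka
Hunk 5: at line 6 remove [sspg,umfi,wdibs] add [bdv,abm] -> 12 lines: swry wgvwn upr pwta bjqe wclk eixtm bdv abm aqotm dgbdl yzqka
Hunk 6: at line 8 remove [abm] add [jgcz] -> 12 lines: swry wgvwn upr pwta bjqe wclk eixtm bdv jgcz aqotm dgbdl yzqka
Hunk 7: at line 7 remove [bdv] add [cyw,krt] -> 13 lines: swry wgvwn upr pwta bjqe wclk eixtm cyw krt jgcz aqotm dgbdl yzqka
Final line count: 13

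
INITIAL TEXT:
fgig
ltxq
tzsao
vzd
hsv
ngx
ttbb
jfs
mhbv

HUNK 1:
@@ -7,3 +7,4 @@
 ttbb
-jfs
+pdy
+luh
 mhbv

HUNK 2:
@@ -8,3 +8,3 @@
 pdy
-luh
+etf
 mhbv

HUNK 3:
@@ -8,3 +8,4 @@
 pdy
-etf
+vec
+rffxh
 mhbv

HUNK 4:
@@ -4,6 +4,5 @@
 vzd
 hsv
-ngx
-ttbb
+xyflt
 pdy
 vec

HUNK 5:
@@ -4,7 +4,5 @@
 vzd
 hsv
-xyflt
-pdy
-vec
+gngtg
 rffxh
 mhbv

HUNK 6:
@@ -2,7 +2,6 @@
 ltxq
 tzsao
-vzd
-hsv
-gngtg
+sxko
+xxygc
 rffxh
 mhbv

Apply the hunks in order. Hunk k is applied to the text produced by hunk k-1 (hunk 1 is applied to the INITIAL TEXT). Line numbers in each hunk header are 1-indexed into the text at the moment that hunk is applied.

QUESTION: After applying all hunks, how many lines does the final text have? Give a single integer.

Answer: 7

Derivation:
Hunk 1: at line 7 remove [jfs] add [pdy,luh] -> 10 lines: fgig ltxq tzsao vzd hsv ngx ttbb pdy luh mhbv
Hunk 2: at line 8 remove [luh] add [etf] -> 10 lines: fgig ltxq tzsao vzd hsv ngx ttbb pdy etf mhbv
Hunk 3: at line 8 remove [etf] add [vec,rffxh] -> 11 lines: fgig ltxq tzsao vzd hsv ngx ttbb pdy vec rffxh mhbv
Hunk 4: at line 4 remove [ngx,ttbb] add [xyflt] -> 10 lines: fgig ltxq tzsao vzd hsv xyflt pdy vec rffxh mhbv
Hunk 5: at line 4 remove [xyflt,pdy,vec] add [gngtg] -> 8 lines: fgig ltxq tzsao vzd hsv gngtg rffxh mhbv
Hunk 6: at line 2 remove [vzd,hsv,gngtg] add [sxko,xxygc] -> 7 lines: fgig ltxq tzsao sxko xxygc rffxh mhbv
Final line count: 7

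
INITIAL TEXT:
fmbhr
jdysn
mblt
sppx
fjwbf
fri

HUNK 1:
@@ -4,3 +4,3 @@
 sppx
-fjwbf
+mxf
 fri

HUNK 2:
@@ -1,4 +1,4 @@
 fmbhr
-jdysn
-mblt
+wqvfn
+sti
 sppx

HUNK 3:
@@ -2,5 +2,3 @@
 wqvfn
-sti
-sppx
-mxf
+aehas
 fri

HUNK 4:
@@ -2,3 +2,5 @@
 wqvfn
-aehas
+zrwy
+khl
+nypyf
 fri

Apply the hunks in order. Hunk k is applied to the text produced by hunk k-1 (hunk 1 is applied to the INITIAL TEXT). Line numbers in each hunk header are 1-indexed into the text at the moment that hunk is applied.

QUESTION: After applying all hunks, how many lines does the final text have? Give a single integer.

Hunk 1: at line 4 remove [fjwbf] add [mxf] -> 6 lines: fmbhr jdysn mblt sppx mxf fri
Hunk 2: at line 1 remove [jdysn,mblt] add [wqvfn,sti] -> 6 lines: fmbhr wqvfn sti sppx mxf fri
Hunk 3: at line 2 remove [sti,sppx,mxf] add [aehas] -> 4 lines: fmbhr wqvfn aehas fri
Hunk 4: at line 2 remove [aehas] add [zrwy,khl,nypyf] -> 6 lines: fmbhr wqvfn zrwy khl nypyf fri
Final line count: 6

Answer: 6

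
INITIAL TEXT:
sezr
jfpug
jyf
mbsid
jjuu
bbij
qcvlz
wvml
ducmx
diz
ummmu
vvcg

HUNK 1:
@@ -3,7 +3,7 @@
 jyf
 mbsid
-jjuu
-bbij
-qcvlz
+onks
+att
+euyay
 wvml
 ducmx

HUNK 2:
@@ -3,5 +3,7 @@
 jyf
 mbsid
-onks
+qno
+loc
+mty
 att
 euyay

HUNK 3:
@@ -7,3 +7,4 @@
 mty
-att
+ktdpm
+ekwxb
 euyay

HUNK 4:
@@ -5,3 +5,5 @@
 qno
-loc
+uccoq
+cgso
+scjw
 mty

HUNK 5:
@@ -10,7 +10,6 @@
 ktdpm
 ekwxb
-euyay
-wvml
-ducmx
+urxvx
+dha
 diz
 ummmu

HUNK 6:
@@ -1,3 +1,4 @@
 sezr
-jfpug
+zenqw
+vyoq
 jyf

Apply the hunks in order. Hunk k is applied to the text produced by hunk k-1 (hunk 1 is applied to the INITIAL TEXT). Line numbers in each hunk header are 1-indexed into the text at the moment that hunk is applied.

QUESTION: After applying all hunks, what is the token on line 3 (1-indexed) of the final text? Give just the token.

Hunk 1: at line 3 remove [jjuu,bbij,qcvlz] add [onks,att,euyay] -> 12 lines: sezr jfpug jyf mbsid onks att euyay wvml ducmx diz ummmu vvcg
Hunk 2: at line 3 remove [onks] add [qno,loc,mty] -> 14 lines: sezr jfpug jyf mbsid qno loc mty att euyay wvml ducmx diz ummmu vvcg
Hunk 3: at line 7 remove [att] add [ktdpm,ekwxb] -> 15 lines: sezr jfpug jyf mbsid qno loc mty ktdpm ekwxb euyay wvml ducmx diz ummmu vvcg
Hunk 4: at line 5 remove [loc] add [uccoq,cgso,scjw] -> 17 lines: sezr jfpug jyf mbsid qno uccoq cgso scjw mty ktdpm ekwxb euyay wvml ducmx diz ummmu vvcg
Hunk 5: at line 10 remove [euyay,wvml,ducmx] add [urxvx,dha] -> 16 lines: sezr jfpug jyf mbsid qno uccoq cgso scjw mty ktdpm ekwxb urxvx dha diz ummmu vvcg
Hunk 6: at line 1 remove [jfpug] add [zenqw,vyoq] -> 17 lines: sezr zenqw vyoq jyf mbsid qno uccoq cgso scjw mty ktdpm ekwxb urxvx dha diz ummmu vvcg
Final line 3: vyoq

Answer: vyoq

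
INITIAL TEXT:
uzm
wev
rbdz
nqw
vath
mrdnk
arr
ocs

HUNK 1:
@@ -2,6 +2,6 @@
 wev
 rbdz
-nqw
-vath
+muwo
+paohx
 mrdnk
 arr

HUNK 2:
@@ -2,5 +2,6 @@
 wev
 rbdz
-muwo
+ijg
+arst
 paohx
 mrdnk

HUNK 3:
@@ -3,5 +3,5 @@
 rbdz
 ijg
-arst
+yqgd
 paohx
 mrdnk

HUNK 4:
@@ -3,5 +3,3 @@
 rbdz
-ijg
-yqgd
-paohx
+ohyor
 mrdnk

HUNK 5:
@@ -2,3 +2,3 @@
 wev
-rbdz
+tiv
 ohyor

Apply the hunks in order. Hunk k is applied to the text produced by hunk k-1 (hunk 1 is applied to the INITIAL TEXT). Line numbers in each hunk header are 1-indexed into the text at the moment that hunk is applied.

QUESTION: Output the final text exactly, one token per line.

Answer: uzm
wev
tiv
ohyor
mrdnk
arr
ocs

Derivation:
Hunk 1: at line 2 remove [nqw,vath] add [muwo,paohx] -> 8 lines: uzm wev rbdz muwo paohx mrdnk arr ocs
Hunk 2: at line 2 remove [muwo] add [ijg,arst] -> 9 lines: uzm wev rbdz ijg arst paohx mrdnk arr ocs
Hunk 3: at line 3 remove [arst] add [yqgd] -> 9 lines: uzm wev rbdz ijg yqgd paohx mrdnk arr ocs
Hunk 4: at line 3 remove [ijg,yqgd,paohx] add [ohyor] -> 7 lines: uzm wev rbdz ohyor mrdnk arr ocs
Hunk 5: at line 2 remove [rbdz] add [tiv] -> 7 lines: uzm wev tiv ohyor mrdnk arr ocs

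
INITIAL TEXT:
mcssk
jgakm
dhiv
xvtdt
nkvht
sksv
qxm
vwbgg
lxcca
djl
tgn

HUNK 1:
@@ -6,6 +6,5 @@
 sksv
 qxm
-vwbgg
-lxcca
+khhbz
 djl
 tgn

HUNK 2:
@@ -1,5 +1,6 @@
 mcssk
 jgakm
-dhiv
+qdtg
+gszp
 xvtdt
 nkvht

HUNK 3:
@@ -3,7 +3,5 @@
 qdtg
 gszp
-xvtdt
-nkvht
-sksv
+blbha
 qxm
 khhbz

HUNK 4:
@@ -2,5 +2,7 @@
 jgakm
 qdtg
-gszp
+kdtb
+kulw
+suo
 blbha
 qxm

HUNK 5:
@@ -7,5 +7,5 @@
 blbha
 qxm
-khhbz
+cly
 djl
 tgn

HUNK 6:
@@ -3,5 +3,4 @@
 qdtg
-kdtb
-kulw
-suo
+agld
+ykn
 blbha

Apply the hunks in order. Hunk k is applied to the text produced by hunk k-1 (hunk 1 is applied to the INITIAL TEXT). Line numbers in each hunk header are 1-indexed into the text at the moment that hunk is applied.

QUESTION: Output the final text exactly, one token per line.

Hunk 1: at line 6 remove [vwbgg,lxcca] add [khhbz] -> 10 lines: mcssk jgakm dhiv xvtdt nkvht sksv qxm khhbz djl tgn
Hunk 2: at line 1 remove [dhiv] add [qdtg,gszp] -> 11 lines: mcssk jgakm qdtg gszp xvtdt nkvht sksv qxm khhbz djl tgn
Hunk 3: at line 3 remove [xvtdt,nkvht,sksv] add [blbha] -> 9 lines: mcssk jgakm qdtg gszp blbha qxm khhbz djl tgn
Hunk 4: at line 2 remove [gszp] add [kdtb,kulw,suo] -> 11 lines: mcssk jgakm qdtg kdtb kulw suo blbha qxm khhbz djl tgn
Hunk 5: at line 7 remove [khhbz] add [cly] -> 11 lines: mcssk jgakm qdtg kdtb kulw suo blbha qxm cly djl tgn
Hunk 6: at line 3 remove [kdtb,kulw,suo] add [agld,ykn] -> 10 lines: mcssk jgakm qdtg agld ykn blbha qxm cly djl tgn

Answer: mcssk
jgakm
qdtg
agld
ykn
blbha
qxm
cly
djl
tgn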